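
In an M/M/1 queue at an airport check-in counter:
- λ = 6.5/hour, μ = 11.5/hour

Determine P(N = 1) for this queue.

ρ = λ/μ = 6.5/11.5 = 0.5652
P(n) = (1-ρ)ρⁿ
P(1) = (1-0.5652) × 0.5652^1
P(1) = 0.4348 × 0.5652
P(1) = 0.2457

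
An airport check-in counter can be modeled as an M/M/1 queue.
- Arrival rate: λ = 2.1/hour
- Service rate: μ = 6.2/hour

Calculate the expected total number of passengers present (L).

ρ = λ/μ = 2.1/6.2 = 0.3387
For M/M/1: L = λ/(μ-λ)
L = 2.1/(6.2-2.1) = 2.1/4.10
L = 0.5122 passengers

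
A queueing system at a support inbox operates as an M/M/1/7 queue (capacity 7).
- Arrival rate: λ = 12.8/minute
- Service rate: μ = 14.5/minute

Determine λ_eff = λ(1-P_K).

ρ = λ/μ = 12.8/14.5 = 0.882759
P₀ = (1-ρ)/(1-ρ^(K+1)) = (1-0.882759)/(1-0.882759^8) = 0.1172/0.6312 = 0.1857
P_K = P₀×ρ^K = 0.18573 × 0.882759^7 = 0.18573 × 0.41773 = 0.07758
λ_eff = λ(1-P_K) = 12.8 × (1 - 0.077585) = 12.8 × 0.922415 = 11.8069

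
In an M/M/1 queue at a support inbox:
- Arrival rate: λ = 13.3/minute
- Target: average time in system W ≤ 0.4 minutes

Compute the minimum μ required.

For M/M/1: W = 1/(μ-λ)
Need W ≤ 0.4, so 1/(μ-λ) ≤ 0.4
μ - λ ≥ 1/0.4 = 2.5000
μ ≥ 13.3 + 2.5000 = 15.8000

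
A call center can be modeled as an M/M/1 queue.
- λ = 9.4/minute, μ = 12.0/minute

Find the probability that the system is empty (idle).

ρ = λ/μ = 9.4/12.0 = 0.7833
P(0) = 1 - ρ = 1 - 0.7833 = 0.2167
The server is idle 21.67% of the time.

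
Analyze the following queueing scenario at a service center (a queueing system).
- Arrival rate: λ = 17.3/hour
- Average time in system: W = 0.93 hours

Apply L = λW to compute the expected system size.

Little's Law: L = λW
L = 17.3 × 0.93 = 16.0890 customers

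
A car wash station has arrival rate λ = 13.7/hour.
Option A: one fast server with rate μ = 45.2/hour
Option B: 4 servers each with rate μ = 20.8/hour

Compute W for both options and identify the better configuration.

Option A: single server μ = 45.2 (M/M/1)
  ρ_A = 13.7/45.2 = 0.3031
  W_A = 1/(μ-λ) = 1/(45.2-13.7) = 1/31.50 = 0.03175

Option B: 4 servers μ = 20.8 (M/M/4)
  ρ_B = λ/(cμ) = 13.7/(4×20.8) = 0.1647
  Offered load a = λ/μ = cρ = 13.7/20.8 = 0.6587
  P₀ = [ Σₙ₌₀^3 aⁿ/n! + a^4/(4!(1-ρ)) ]⁻¹
  Σ = a^0/0! + a^1/1! + a^2/2! + a^3/3! = 1.0000 + 0.6587 + 0.2169 + 0.04762 = 1.9232
  a^4/(4!(1-ρ)) = 0.1882/(24 × 0.8353) = 0.009388
  P₀ = 1/(1.9232 + 0.009388) = 0.5174
  Lq = P₀·a^4·ρ / (4!(1-ρ)²) = 0.51744 × 0.18820 × 0.16466 / (24 × 0.69779) = 0.0009575
  Wq_B = Lq/λ = 0.0009575/13.7 = 0.00006989
  W_B = Wq_B + 1/μ = 0.00006989 + 0.04808 = 0.04815

Since W_A = 0.03175 < W_B = 0.04815, Option A (single fast server) has the shorter time in system.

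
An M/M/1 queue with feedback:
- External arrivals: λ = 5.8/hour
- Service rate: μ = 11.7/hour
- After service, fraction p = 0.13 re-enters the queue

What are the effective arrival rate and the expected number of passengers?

Effective arrival rate: λ_eff = λ/(1-p) = 5.8/(1-0.13) = 5.8/0.87 = 6.6667
ρ = λ_eff/μ = 6.6667/11.7 = 0.5698
L = ρ/(1-ρ) = 0.5698/(1-0.5698) = 1.3245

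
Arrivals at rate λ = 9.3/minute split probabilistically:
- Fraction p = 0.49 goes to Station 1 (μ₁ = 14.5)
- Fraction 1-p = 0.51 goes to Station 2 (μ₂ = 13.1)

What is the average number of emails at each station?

Effective rates: λ₁ = 9.3×0.49 = 4.557, λ₂ = 9.3×0.51 = 4.743
Station 1: ρ₁ = 4.557/14.5 = 0.31428, L₁ = ρ₁/(1-ρ₁) = 0.31428/(1-0.31428) = 0.4583
Station 2: ρ₂ = 4.743/13.1 = 0.36206, L₂ = ρ₂/(1-ρ₂) = 0.36206/(1-0.36206) = 0.5675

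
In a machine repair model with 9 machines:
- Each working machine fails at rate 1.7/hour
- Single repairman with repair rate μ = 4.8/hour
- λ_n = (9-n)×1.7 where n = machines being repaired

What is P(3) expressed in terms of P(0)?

P(3)/P(0) = ∏_{i=0}^{3-1} λ_i/μ_{i+1}
= (9-0)×1.7/4.8 × (9-1)×1.7/4.8 × (9-2)×1.7/4.8
= 22.3900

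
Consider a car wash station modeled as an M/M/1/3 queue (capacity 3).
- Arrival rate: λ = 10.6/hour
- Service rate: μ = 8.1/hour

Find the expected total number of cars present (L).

ρ = λ/μ = 10.6/8.1 = 1.3086
P₀ = (1-ρ)/(1-ρ^(K+1)) = (1-1.3086)/(1-1.3086^4) = -0.3086/-1.9324 = 0.1597
P_K = P₀×ρ^K = 0.1597 × 1.3086^3 = 0.1597 × 2.2409 = 0.3579
L = ρ[1 - (K+1)ρ^K + Kρ^(K+1)] / [(1-ρ)(1-ρ^(K+1))]
L = 1.3086 × (1 - 4×2.24089 + 3×2.93243) / ((1 - 1.3086) × (1 - 2.93243)) = 1.8295 cars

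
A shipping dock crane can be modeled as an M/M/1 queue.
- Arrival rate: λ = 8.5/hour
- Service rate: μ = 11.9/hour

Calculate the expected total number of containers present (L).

ρ = λ/μ = 8.5/11.9 = 0.7143
For M/M/1: L = λ/(μ-λ)
L = 8.5/(11.9-8.5) = 8.5/3.40
L = 2.5000 containers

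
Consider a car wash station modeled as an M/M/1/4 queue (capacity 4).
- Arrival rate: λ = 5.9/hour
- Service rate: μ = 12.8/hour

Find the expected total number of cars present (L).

ρ = λ/μ = 5.9/12.8 = 0.46094
P₀ = (1-ρ)/(1-ρ^(K+1)) = (1-0.46094)/(1-0.46094^5) = 0.53906/0.97919 = 0.5505
P_K = P₀×ρ^K = 0.5505 × 0.46094^4 = 0.5505 × 0.04514 = 0.02485
L = ρ[1 - (K+1)ρ^K + Kρ^(K+1)] / [(1-ρ)(1-ρ^(K+1))]
L = 0.46094 × (1 - 5×0.04514 + 4×0.02081) / ((1 - 0.46094) × (1 - 0.02081)) = 0.7488 cars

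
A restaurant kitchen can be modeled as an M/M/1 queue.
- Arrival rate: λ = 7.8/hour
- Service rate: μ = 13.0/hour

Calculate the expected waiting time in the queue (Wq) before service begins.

First, compute utilization: ρ = λ/μ = 7.8/13.0 = 0.6000
For M/M/1: Wq = λ/(μ(μ-λ))
Wq = 7.8/(13.0 × (13.0-7.8))
Wq = 7.8/(13.0 × 5.20)
Wq = 0.1154 hours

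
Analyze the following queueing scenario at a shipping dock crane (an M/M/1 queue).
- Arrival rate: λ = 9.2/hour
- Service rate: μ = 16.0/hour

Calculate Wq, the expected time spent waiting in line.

First, compute utilization: ρ = λ/μ = 9.2/16.0 = 0.5750
For M/M/1: Wq = λ/(μ(μ-λ))
Wq = 9.2/(16.0 × (16.0-9.2))
Wq = 9.2/(16.0 × 6.80)
Wq = 0.08456 hours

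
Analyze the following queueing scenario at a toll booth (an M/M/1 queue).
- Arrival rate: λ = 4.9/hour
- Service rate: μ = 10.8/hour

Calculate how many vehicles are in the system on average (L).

ρ = λ/μ = 4.9/10.8 = 0.4537
For M/M/1: L = λ/(μ-λ)
L = 4.9/(10.8-4.9) = 4.9/5.90
L = 0.8305 vehicles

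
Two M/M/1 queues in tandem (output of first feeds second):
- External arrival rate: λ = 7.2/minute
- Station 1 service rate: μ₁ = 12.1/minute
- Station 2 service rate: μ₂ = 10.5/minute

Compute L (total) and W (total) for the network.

By Jackson's theorem, each station behaves as independent M/M/1.
Station 1: ρ₁ = 7.2/12.1 = 0.5950, L₁ = ρ₁/(1-ρ₁) = λ/(μ₁-λ) = 7.2/4.90 = 1.4694
Station 2: ρ₂ = 7.2/10.5 = 0.6857, L₂ = ρ₂/(1-ρ₂) = λ/(μ₂-λ) = 7.2/3.30 = 2.1818
Total: L = L₁ + L₂ = 1.4694 + 2.1818 = 3.6512
W = L/λ = 3.6512/7.2 = 0.5071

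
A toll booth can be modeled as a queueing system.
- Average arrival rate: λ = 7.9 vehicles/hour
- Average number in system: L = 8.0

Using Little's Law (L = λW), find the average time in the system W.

Little's Law: L = λW, so W = L/λ
W = 8.0/7.9 = 1.0127 hours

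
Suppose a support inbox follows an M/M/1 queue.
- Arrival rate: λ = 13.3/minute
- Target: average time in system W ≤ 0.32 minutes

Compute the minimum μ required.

For M/M/1: W = 1/(μ-λ)
Need W ≤ 0.32, so 1/(μ-λ) ≤ 0.32
μ - λ ≥ 1/0.32 = 3.1250
μ ≥ 13.3 + 3.1250 = 16.4250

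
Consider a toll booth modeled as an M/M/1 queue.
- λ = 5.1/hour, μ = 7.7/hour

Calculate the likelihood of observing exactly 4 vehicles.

ρ = λ/μ = 5.1/7.7 = 0.6623
P(n) = (1-ρ)ρⁿ
P(4) = (1-0.6623) × 0.6623^4
P(4) = 0.33770 × 0.19241
P(4) = 0.06498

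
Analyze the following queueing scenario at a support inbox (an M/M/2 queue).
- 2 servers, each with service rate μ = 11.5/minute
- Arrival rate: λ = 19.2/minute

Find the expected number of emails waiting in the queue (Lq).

Traffic intensity: ρ = λ/(cμ) = 19.2/(2×11.5) = 0.8348
Since ρ = 0.8348 < 1, system is stable.
Offered load a = λ/μ = cρ = 19.2/11.5 = 1.6696
P₀ = [ Σₙ₌₀^1 aⁿ/n! + a^2/(2!(1-ρ)) ]⁻¹
Σ = a^0/0! + a^1/1! = 1.0000 + 1.6696 = 2.6696
a^2/(2!(1-ρ)) = 2.78745/(2 × 0.165217) = 8.4357
P₀ = 1/(2.6696 + 8.4357) = 0.09005
Lq = P₀·a^2·ρ / (2!(1-ρ)²) = 0.0900474 × 2.78745 × 0.834783 / (2 × 0.0272968) = 3.8380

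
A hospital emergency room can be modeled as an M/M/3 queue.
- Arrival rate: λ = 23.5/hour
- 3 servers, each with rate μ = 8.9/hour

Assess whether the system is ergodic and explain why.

Stability requires ρ = λ/(cμ) < 1
ρ = 23.5/(3 × 8.9) = 23.5/26.70 = 0.8801
Since 0.8801 < 1, the system is STABLE.
The servers are busy 88.01% of the time.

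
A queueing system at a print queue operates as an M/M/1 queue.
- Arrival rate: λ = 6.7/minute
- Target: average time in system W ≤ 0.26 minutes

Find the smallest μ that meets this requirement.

For M/M/1: W = 1/(μ-λ)
Need W ≤ 0.26, so 1/(μ-λ) ≤ 0.26
μ - λ ≥ 1/0.26 = 3.8462
μ ≥ 6.7 + 3.8462 = 10.5462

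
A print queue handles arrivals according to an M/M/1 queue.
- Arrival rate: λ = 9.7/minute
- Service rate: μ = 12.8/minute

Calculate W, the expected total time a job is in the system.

First, compute utilization: ρ = λ/μ = 9.7/12.8 = 0.7578
For M/M/1: W = 1/(μ-λ)
W = 1/(12.8-9.7) = 1/3.10
W = 0.3226 minutes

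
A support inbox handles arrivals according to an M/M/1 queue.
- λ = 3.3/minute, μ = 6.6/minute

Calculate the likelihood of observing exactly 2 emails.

ρ = λ/μ = 3.3/6.6 = 0.5000
P(n) = (1-ρ)ρⁿ
P(2) = (1-0.5000) × 0.5000^2
P(2) = 0.5000 × 0.2500
P(2) = 0.1250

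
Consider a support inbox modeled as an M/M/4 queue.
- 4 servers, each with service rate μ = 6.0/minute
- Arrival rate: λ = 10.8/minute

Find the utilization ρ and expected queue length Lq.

Traffic intensity: ρ = λ/(cμ) = 10.8/(4×6.0) = 0.4500
Since ρ = 0.4500 < 1, system is stable.
Offered load a = λ/μ = cρ = 10.8/6.0 = 1.8000
P₀ = [ Σₙ₌₀^3 aⁿ/n! + a^4/(4!(1-ρ)) ]⁻¹
Σ = a^0/0! + a^1/1! + a^2/2! + a^3/3! = 1.0000 + 1.8000 + 1.6200 + 0.9720 = 5.3920
a^4/(4!(1-ρ)) = 10.4976/(24 × 0.5500) = 0.7953
P₀ = 1/(5.3920 + 0.7953) = 0.1616
Lq = P₀·a^4·ρ / (4!(1-ρ)²) = 0.16162 × 10.4976 × 0.45000 / (24 × 0.30250) = 0.1052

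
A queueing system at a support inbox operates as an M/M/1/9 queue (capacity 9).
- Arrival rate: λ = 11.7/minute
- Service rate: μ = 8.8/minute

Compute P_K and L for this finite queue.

ρ = λ/μ = 11.7/8.8 = 1.329545
P₀ = (1-ρ)/(1-ρ^(K+1)) = (1-1.329545)/(1-1.329545^10) = -0.32954/-16.2596 = 0.02027
P_K = P₀×ρ^K = 0.02027 × 1.329545^9 = 0.02027 × 12.9816 = 0.2631
Blocking probability P_9 = 0.2631 (26.31%)
L = ρ[1 - (K+1)ρ^K + Kρ^(K+1)] / [(1-ρ)(1-ρ^(K+1))]
L = 1.329545 × (1 - 10×12.9816 + 9×17.2596) / ((1 - 1.329545) × (1 - 17.2596)) = 6.5805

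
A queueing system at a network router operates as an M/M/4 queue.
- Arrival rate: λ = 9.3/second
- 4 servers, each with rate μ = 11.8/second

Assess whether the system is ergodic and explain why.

Stability requires ρ = λ/(cμ) < 1
ρ = 9.3/(4 × 11.8) = 9.3/47.20 = 0.1970
Since 0.1970 < 1, the system is STABLE.
The servers are busy 19.70% of the time.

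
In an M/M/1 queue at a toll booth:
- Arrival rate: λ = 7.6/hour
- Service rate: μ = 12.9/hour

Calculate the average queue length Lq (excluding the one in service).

ρ = λ/μ = 7.6/12.9 = 0.5891
For M/M/1: Lq = λ²/(μ(μ-λ))
Lq = 57.76/(12.9 × 5.30)
Lq = 0.8448 vehicles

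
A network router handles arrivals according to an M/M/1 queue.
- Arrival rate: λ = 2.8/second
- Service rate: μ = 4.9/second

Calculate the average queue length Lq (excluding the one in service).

ρ = λ/μ = 2.8/4.9 = 0.5714
For M/M/1: Lq = λ²/(μ(μ-λ))
Lq = 7.84/(4.9 × 2.10)
Lq = 0.7619 packets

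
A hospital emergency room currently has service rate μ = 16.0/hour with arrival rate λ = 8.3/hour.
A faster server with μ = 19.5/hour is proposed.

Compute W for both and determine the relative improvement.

System 1: ρ₁ = 8.3/16.0 = 0.5188, W₁ = 1/(16.0-8.3) = 0.12987
System 2: ρ₂ = 8.3/19.5 = 0.4256, W₂ = 1/(19.5-8.3) = 0.089286
Improvement: (W₁-W₂)/W₁ = (0.12987-0.089286)/0.12987 = 31.25%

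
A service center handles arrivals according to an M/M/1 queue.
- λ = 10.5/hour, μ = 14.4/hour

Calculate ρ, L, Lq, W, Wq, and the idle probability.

Step 1: ρ = λ/μ = 10.5/14.4 = 0.7292
Step 2: L = λ/(μ-λ) = 10.5/3.90 = 2.6923
Step 3: Lq = λ²/(μ(μ-λ)) = 110.25/(14.4×3.90) = 1.9631
Step 4: W = 1/(μ-λ) = 1/3.90 = 0.25641
Step 5: Wq = λ/(μ(μ-λ)) = 10.5/(14.4×3.90) = 0.1870
Step 6: P(0) = 1-ρ = 0.2708
Verify: L = λW = 10.5×0.25641 = 2.6923 ✔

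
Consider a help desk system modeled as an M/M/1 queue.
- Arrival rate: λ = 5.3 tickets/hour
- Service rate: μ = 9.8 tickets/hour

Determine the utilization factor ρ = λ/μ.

Server utilization: ρ = λ/μ
ρ = 5.3/9.8 = 0.5408
The server is busy 54.08% of the time.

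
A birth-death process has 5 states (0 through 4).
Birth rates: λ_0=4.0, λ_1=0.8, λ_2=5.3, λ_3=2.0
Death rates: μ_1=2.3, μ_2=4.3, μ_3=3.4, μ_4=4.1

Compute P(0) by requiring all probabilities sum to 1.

Ratios P(n)/P(0) = (λ₀···λₙ₋₁)/(μ₁···μₙ):
P(1)/P(0) = (4.0)/(2.3) = 1.7391
P(2)/P(0) = (4.0×0.8)/(2.3×4.3) = 0.3236
P(3)/P(0) = (4.0×0.8×5.3)/(2.3×4.3×3.4) = 0.5044
P(4)/P(0) = (4.0×0.8×5.3×2.0)/(2.3×4.3×3.4×4.1) = 0.2460

Normalization: ∑ P(n) = 1
P(0) × (1.0000 + 1.7391 + 0.3236 + 0.5044 + 0.2460) = 1
P(0) × 3.8131 = 1
P(0) = 1/3.8131 = 0.2623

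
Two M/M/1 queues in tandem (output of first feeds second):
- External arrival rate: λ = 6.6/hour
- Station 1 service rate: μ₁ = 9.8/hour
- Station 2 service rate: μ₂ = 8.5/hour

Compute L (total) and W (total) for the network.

By Jackson's theorem, each station behaves as independent M/M/1.
Station 1: ρ₁ = 6.6/9.8 = 0.6735, L₁ = ρ₁/(1-ρ₁) = λ/(μ₁-λ) = 6.6/3.20 = 2.0625
Station 2: ρ₂ = 6.6/8.5 = 0.7765, L₂ = ρ₂/(1-ρ₂) = λ/(μ₂-λ) = 6.6/1.90 = 3.4737
Total: L = L₁ + L₂ = 2.0625 + 3.4737 = 5.5362
W = L/λ = 5.5362/6.6 = 0.8388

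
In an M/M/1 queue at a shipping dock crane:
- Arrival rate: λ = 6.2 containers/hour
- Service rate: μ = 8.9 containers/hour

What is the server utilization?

Server utilization: ρ = λ/μ
ρ = 6.2/8.9 = 0.6966
The server is busy 69.66% of the time.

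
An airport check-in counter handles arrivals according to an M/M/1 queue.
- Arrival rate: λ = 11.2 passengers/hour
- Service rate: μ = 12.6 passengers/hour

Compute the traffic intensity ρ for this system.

Server utilization: ρ = λ/μ
ρ = 11.2/12.6 = 0.8889
The server is busy 88.89% of the time.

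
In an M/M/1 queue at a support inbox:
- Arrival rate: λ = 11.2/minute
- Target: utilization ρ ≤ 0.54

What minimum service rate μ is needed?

ρ = λ/μ, so μ = λ/ρ
μ ≥ 11.2/0.54 = 20.7407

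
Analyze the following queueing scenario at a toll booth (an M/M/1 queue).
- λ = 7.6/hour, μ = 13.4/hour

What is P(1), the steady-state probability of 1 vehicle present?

ρ = λ/μ = 7.6/13.4 = 0.5672
P(n) = (1-ρ)ρⁿ
P(1) = (1-0.5672) × 0.5672^1
P(1) = 0.4328 × 0.5672
P(1) = 0.2455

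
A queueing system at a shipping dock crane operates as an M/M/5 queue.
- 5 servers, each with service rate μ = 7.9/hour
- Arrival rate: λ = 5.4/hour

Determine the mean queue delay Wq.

Traffic intensity: ρ = λ/(cμ) = 5.4/(5×7.9) = 0.1367
Since ρ = 0.1367 < 1, system is stable.
Offered load a = λ/μ = cρ = 5.4/7.9 = 0.6835
P₀ = [ Σₙ₌₀^4 aⁿ/n! + a^5/(5!(1-ρ)) ]⁻¹
Σ = a^0/0! + a^1/1! + a^2/2! + a^3/3! + a^4/4! = 1.0000 + 0.68354 + 0.23362 + 0.053229 + 0.0090961 = 1.9795
a^5/(5!(1-ρ)) = 0.1492/(120 × 0.8633) = 0.001440
P₀ = 1/(1.9795 + 0.001440) = 0.5048
Lq = P₀·a^5·ρ / (5!(1-ρ)²) = 0.504814 × 0.149222 × 0.136709 / (120 × 0.745272) = 0.0001152
Wq = Lq/λ = 0.00011515/5.4 = 0.00002132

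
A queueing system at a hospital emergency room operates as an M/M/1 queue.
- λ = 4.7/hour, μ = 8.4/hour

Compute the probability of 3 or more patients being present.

ρ = λ/μ = 4.7/8.4 = 0.55952
P(N ≥ n) = ρⁿ
P(N ≥ 3) = 0.55952^3
P(N ≥ 3) = 0.1752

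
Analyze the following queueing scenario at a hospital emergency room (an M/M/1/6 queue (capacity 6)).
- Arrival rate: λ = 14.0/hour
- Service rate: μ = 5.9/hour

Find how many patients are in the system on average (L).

ρ = λ/μ = 14.0/5.9 = 2.3729
P₀ = (1-ρ)/(1-ρ^(K+1)) = (1-2.3729)/(1-2.3729^7) = -1.3729/-422.6001 = 0.003249
P_K = P₀×ρ^K = 0.0032487 × 2.3729^6 = 0.0032487 × 178.5158 = 0.5799
L = ρ[1 - (K+1)ρ^K + Kρ^(K+1)] / [(1-ρ)(1-ρ^(K+1))]
L = 2.3729 × (1 - 7×178.5158 + 6×423.6001) / ((1 - 2.3729) × (1 - 423.6001)) = 5.2882 patients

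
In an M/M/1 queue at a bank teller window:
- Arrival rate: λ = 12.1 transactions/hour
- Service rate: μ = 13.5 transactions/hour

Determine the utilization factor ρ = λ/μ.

Server utilization: ρ = λ/μ
ρ = 12.1/13.5 = 0.8963
The server is busy 89.63% of the time.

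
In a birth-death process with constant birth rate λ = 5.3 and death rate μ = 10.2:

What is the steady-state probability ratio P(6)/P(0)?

For constant rates: P(n)/P(0) = (λ/μ)^n
P(6)/P(0) = (5.3/10.2)^6 = 0.5196^6 = 0.01968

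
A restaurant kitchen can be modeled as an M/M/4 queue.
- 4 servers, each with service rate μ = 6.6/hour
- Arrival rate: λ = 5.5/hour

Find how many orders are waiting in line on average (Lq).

Traffic intensity: ρ = λ/(cμ) = 5.5/(4×6.6) = 0.2083
Since ρ = 0.2083 < 1, system is stable.
Offered load a = λ/μ = cρ = 5.5/6.6 = 0.8333
P₀ = [ Σₙ₌₀^3 aⁿ/n! + a^4/(4!(1-ρ)) ]⁻¹
Σ = a^0/0! + a^1/1! + a^2/2! + a^3/3! = 1.0000 + 0.8333 + 0.3472 + 0.09645 = 2.2770
a^4/(4!(1-ρ)) = 0.4823/(24 × 0.7917) = 0.02538
P₀ = 1/(2.2770 + 0.02538) = 0.4343
Lq = P₀·a^4·ρ / (4!(1-ρ)²) = 0.4343 × 0.4823 × 0.2083 / (24 × 0.6267) = 0.002901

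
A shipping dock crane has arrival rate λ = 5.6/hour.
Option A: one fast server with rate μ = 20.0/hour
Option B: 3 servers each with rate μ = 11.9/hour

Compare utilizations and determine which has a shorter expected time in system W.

Option A: single server μ = 20.0 (M/M/1)
  ρ_A = 5.6/20.0 = 0.2800
  W_A = 1/(μ-λ) = 1/(20.0-5.6) = 1/14.40 = 0.06944

Option B: 3 servers μ = 11.9 (M/M/3)
  ρ_B = λ/(cμ) = 5.6/(3×11.9) = 0.1569
  Offered load a = λ/μ = cρ = 5.6/11.9 = 0.4706
  P₀ = [ Σₙ₌₀^2 aⁿ/n! + a^3/(3!(1-ρ)) ]⁻¹
  Σ = a^0/0! + a^1/1! + a^2/2! = 1.0000 + 0.4706 + 0.1107 = 1.5813
  a^3/(3!(1-ρ)) = 0.1042/(6 × 0.8431) = 0.02060
  P₀ = 1/(1.5813 + 0.02060) = 0.6243
  Lq = P₀·a^3·ρ / (3!(1-ρ)²) = 0.6243 × 0.1042 × 0.1569 / (6 × 0.7109) = 0.002393
  Wq_B = Lq/λ = 0.0023925/5.6 = 0.0004272
  W_B = Wq_B + 1/μ = 0.0004272 + 0.08403 = 0.08446

Since W_A = 0.06944 < W_B = 0.08446, Option A (single fast server) has the shorter time in system.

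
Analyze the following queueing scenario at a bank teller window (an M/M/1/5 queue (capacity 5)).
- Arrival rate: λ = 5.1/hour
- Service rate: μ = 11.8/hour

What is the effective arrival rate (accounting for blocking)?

ρ = λ/μ = 5.1/11.8 = 0.4322
P₀ = (1-ρ)/(1-ρ^(K+1)) = (1-0.4322)/(1-0.4322^6) = 0.5678/0.9935 = 0.5715
P_K = P₀×ρ^K = 0.57153 × 0.4322^5 = 0.57153 × 0.015081 = 0.008619
λ_eff = λ(1-P_K) = 5.1 × (1 - 0.008619) = 5.1 × 0.99138 = 5.0560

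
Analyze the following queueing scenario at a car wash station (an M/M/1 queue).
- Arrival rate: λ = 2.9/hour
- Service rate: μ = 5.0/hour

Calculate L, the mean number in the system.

ρ = λ/μ = 2.9/5.0 = 0.5800
For M/M/1: L = λ/(μ-λ)
L = 2.9/(5.0-2.9) = 2.9/2.10
L = 1.3810 cars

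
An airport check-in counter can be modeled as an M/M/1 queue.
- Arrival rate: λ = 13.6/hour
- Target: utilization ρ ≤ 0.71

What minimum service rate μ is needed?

ρ = λ/μ, so μ = λ/ρ
μ ≥ 13.6/0.71 = 19.1549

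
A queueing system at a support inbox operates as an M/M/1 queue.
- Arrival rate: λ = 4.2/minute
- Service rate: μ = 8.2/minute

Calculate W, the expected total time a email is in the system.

First, compute utilization: ρ = λ/μ = 4.2/8.2 = 0.5122
For M/M/1: W = 1/(μ-λ)
W = 1/(8.2-4.2) = 1/4.00
W = 0.2500 minutes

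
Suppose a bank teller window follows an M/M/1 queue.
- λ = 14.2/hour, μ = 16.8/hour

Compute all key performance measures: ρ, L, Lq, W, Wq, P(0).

Step 1: ρ = λ/μ = 14.2/16.8 = 0.8452
Step 2: L = λ/(μ-λ) = 14.2/2.60 = 5.4615
Step 3: Lq = λ²/(μ(μ-λ)) = 201.64/(16.8×2.60) = 4.6163
Step 4: W = 1/(μ-λ) = 1/2.60 = 0.384615
Step 5: Wq = λ/(μ(μ-λ)) = 14.2/(16.8×2.60) = 0.3251
Step 6: P(0) = 1-ρ = 0.1548
Verify: L = λW = 14.2×0.384615 = 5.4615 ✔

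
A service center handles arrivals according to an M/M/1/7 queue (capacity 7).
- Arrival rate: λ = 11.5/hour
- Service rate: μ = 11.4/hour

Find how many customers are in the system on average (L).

ρ = λ/μ = 11.5/11.4 = 1.00877
P₀ = (1-ρ)/(1-ρ^(K+1)) = (1-1.00877)/(1-1.00877^8) = -0.008770/-0.07235 = 0.1212
P_K = P₀×ρ^K = 0.121213 × 1.00877^7 = 0.121213 × 1.06303 = 0.1289
L = ρ[1 - (K+1)ρ^K + Kρ^(K+1)] / [(1-ρ)(1-ρ^(K+1))]
L = 1.00877 × (1 - 8×1.06302899 + 7×1.07235175) / ((1 - 1.00877) × (1 - 1.07235175)) = 3.5458 customers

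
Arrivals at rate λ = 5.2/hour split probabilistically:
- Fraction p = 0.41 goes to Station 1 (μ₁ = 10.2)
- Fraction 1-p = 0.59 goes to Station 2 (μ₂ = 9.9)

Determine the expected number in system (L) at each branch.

Effective rates: λ₁ = 5.2×0.41 = 2.132, λ₂ = 5.2×0.59 = 3.068
Station 1: ρ₁ = 2.132/10.2 = 0.20902, L₁ = ρ₁/(1-ρ₁) = 0.20902/(1-0.20902) = 0.2643
Station 2: ρ₂ = 3.068/9.9 = 0.3099, L₂ = ρ₂/(1-ρ₂) = 0.3099/(1-0.3099) = 0.4491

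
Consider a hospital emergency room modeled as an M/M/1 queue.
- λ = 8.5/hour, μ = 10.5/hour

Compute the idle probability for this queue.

ρ = λ/μ = 8.5/10.5 = 0.8095
P(0) = 1 - ρ = 1 - 0.8095 = 0.1905
The server is idle 19.05% of the time.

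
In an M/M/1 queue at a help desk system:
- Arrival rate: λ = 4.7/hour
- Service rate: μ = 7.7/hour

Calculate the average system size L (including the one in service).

ρ = λ/μ = 4.7/7.7 = 0.6104
For M/M/1: L = λ/(μ-λ)
L = 4.7/(7.7-4.7) = 4.7/3.00
L = 1.5667 tickets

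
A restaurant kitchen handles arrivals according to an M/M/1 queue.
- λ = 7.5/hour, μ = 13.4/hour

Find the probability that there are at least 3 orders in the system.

ρ = λ/μ = 7.5/13.4 = 0.5597
P(N ≥ n) = ρⁿ
P(N ≥ 3) = 0.5597^3
P(N ≥ 3) = 0.1753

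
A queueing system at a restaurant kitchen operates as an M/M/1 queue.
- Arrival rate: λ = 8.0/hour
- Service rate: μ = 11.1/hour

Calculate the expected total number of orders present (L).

ρ = λ/μ = 8.0/11.1 = 0.7207
For M/M/1: L = λ/(μ-λ)
L = 8.0/(11.1-8.0) = 8.0/3.10
L = 2.5806 orders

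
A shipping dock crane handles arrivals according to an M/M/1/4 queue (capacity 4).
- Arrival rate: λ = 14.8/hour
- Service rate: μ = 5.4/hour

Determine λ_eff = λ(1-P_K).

ρ = λ/μ = 14.8/5.4 = 2.7407
P₀ = (1-ρ)/(1-ρ^(K+1)) = (1-2.7407)/(1-2.7407^5) = -1.7407/-153.6349 = 0.01133
P_K = P₀×ρ^K = 0.01133 × 2.7407^4 = 0.01133 × 56.4217 = 0.6393
λ_eff = λ(1-P_K) = 14.8 × (1 - 0.63927) = 14.8 × 0.36073 = 5.3388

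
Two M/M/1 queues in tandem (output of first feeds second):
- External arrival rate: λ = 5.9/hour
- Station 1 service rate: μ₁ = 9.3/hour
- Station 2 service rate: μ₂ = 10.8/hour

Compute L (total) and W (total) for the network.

By Jackson's theorem, each station behaves as independent M/M/1.
Station 1: ρ₁ = 5.9/9.3 = 0.6344, L₁ = ρ₁/(1-ρ₁) = λ/(μ₁-λ) = 5.9/3.40 = 1.7353
Station 2: ρ₂ = 5.9/10.8 = 0.5463, L₂ = ρ₂/(1-ρ₂) = λ/(μ₂-λ) = 5.9/4.90 = 1.2041
Total: L = L₁ + L₂ = 1.7353 + 1.2041 = 2.9394
W = L/λ = 2.9394/5.9 = 0.4982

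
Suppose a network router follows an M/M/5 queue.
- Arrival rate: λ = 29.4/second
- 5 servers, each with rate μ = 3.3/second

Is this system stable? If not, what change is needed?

Stability requires ρ = λ/(cμ) < 1
ρ = 29.4/(5 × 3.3) = 29.4/16.50 = 1.7818
Since 1.7818 ≥ 1, the system is UNSTABLE.
Need c > λ/μ = 29.4/3.3 = 8.91.
Minimum servers needed: c = 9.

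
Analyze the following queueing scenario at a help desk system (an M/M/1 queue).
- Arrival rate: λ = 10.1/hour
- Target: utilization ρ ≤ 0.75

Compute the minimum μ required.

ρ = λ/μ, so μ = λ/ρ
μ ≥ 10.1/0.75 = 13.4667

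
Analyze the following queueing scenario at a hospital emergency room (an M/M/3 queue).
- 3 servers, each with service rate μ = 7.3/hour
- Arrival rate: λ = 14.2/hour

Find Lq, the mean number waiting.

Traffic intensity: ρ = λ/(cμ) = 14.2/(3×7.3) = 0.6484
Since ρ = 0.6484 < 1, system is stable.
Offered load a = λ/μ = cρ = 14.2/7.3 = 1.9452
P₀ = [ Σₙ₌₀^2 aⁿ/n! + a^3/(3!(1-ρ)) ]⁻¹
Σ = a^0/0! + a^1/1! + a^2/2! = 1.0000 + 1.9452 + 1.8919 = 4.8371
a^3/(3!(1-ρ)) = 7.3603/(6 × 0.3516) = 3.4890
P₀ = 1/(4.8371 + 3.4890) = 0.1201
Lq = P₀·a^3·ρ / (3!(1-ρ)²) = 0.12010 × 7.3603 × 0.64840 / (6 × 0.12362) = 0.7728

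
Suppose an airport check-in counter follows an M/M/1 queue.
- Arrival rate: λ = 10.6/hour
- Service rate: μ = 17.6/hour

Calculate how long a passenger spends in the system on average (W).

First, compute utilization: ρ = λ/μ = 10.6/17.6 = 0.6023
For M/M/1: W = 1/(μ-λ)
W = 1/(17.6-10.6) = 1/7.00
W = 0.1429 hours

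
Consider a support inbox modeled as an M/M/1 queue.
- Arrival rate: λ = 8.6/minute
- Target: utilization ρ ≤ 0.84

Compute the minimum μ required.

ρ = λ/μ, so μ = λ/ρ
μ ≥ 8.6/0.84 = 10.2381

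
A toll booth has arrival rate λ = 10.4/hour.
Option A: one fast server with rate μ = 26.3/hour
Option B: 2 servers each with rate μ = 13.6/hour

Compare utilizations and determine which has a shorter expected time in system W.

Option A: single server μ = 26.3 (M/M/1)
  ρ_A = 10.4/26.3 = 0.3954
  W_A = 1/(μ-λ) = 1/(26.3-10.4) = 1/15.90 = 0.06289

Option B: 2 servers μ = 13.6 (M/M/2)
  ρ_B = λ/(cμ) = 10.4/(2×13.6) = 0.3824
  Offered load a = λ/μ = cρ = 10.4/13.6 = 0.7647
  P₀ = [ Σₙ₌₀^1 aⁿ/n! + a^2/(2!(1-ρ)) ]⁻¹
  Σ = a^0/0! + a^1/1! = 1.0000 + 0.7647 = 1.7647
  a^2/(2!(1-ρ)) = 0.5848/(2 × 0.6176) = 0.4734
  P₀ = 1/(1.7647 + 0.4734) = 0.4468
  Lq = P₀·a^2·ρ / (2!(1-ρ)²) = 0.44681 × 0.58478 × 0.38235 / (2 × 0.38149) = 0.1309
  Wq_B = Lq/λ = 0.1309/10.4 = 0.01259
  W_B = Wq_B + 1/μ = 0.01259 + 0.07353 = 0.08612

Since W_A = 0.06289 < W_B = 0.08612, Option A (single fast server) has the shorter time in system.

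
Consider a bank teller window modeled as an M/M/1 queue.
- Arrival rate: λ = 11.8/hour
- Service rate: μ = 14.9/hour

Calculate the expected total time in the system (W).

First, compute utilization: ρ = λ/μ = 11.8/14.9 = 0.7919
For M/M/1: W = 1/(μ-λ)
W = 1/(14.9-11.8) = 1/3.10
W = 0.3226 hours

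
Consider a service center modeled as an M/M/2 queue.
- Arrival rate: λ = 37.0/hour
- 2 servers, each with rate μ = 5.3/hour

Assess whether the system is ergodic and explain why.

Stability requires ρ = λ/(cμ) < 1
ρ = 37.0/(2 × 5.3) = 37.0/10.60 = 3.4906
Since 3.4906 ≥ 1, the system is UNSTABLE.
Need c > λ/μ = 37.0/5.3 = 6.98.
Minimum servers needed: c = 7.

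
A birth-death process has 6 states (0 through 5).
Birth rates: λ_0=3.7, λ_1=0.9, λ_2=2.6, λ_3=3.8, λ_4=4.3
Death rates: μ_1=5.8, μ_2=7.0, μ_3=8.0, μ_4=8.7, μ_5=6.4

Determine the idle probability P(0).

Ratios P(n)/P(0) = (λ₀···λₙ₋₁)/(μ₁···μₙ):
P(1)/P(0) = (3.7)/(5.8) = 0.63793
P(2)/P(0) = (3.7×0.9)/(5.8×7.0) = 0.082020
P(3)/P(0) = (3.7×0.9×2.6)/(5.8×7.0×8.0) = 0.026656
P(4)/P(0) = (3.7×0.9×2.6×3.8)/(5.8×7.0×8.0×8.7) = 0.011643
P(5)/P(0) = (3.7×0.9×2.6×3.8×4.3)/(5.8×7.0×8.0×8.7×6.4) = 0.0078227

Normalization: ∑ P(n) = 1
P(0) × (1.0000 + 0.63793 + 0.082020 + 0.026656 + 0.011643 + 0.0078227) = 1
P(0) × 1.7661 = 1
P(0) = 1/1.7661 = 0.5662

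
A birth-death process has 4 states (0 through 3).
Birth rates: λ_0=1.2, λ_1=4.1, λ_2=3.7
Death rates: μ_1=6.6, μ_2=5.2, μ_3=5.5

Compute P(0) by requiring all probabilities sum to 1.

Ratios P(n)/P(0) = (λ₀···λₙ₋₁)/(μ₁···μₙ):
P(1)/P(0) = (1.2)/(6.6) = 0.1818
P(2)/P(0) = (1.2×4.1)/(6.6×5.2) = 0.1434
P(3)/P(0) = (1.2×4.1×3.7)/(6.6×5.2×5.5) = 0.09644

Normalization: ∑ P(n) = 1
P(0) × (1.0000 + 0.1818 + 0.1434 + 0.09644) = 1
P(0) × 1.4216 = 1
P(0) = 1/1.4216 = 0.7034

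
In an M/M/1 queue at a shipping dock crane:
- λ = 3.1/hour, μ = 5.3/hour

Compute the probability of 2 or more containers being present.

ρ = λ/μ = 3.1/5.3 = 0.5849
P(N ≥ n) = ρⁿ
P(N ≥ 2) = 0.5849^2
P(N ≥ 2) = 0.3421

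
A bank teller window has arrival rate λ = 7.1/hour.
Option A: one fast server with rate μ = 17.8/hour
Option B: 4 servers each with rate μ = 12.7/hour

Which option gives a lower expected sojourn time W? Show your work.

Option A: single server μ = 17.8 (M/M/1)
  ρ_A = 7.1/17.8 = 0.3989
  W_A = 1/(μ-λ) = 1/(17.8-7.1) = 1/10.70 = 0.09346

Option B: 4 servers μ = 12.7 (M/M/4)
  ρ_B = λ/(cμ) = 7.1/(4×12.7) = 0.1398
  Offered load a = λ/μ = cρ = 7.1/12.7 = 0.5591
  P₀ = [ Σₙ₌₀^3 aⁿ/n! + a^4/(4!(1-ρ)) ]⁻¹
  Σ = a^0/0! + a^1/1! + a^2/2! + a^3/3! = 1.00000 + 0.559055 + 0.156271 + 0.0291214 = 1.7444
  a^4/(4!(1-ρ)) = 0.09768/(24 × 0.8602) = 0.004731
  P₀ = 1/(1.7444 + 0.004731) = 0.5717
  Lq = P₀·a^4·ρ / (4!(1-ρ)²) = 0.57170 × 0.097683 × 0.13976 / (24 × 0.74001) = 0.0004395
  Wq_B = Lq/λ = 0.0004395/7.1 = 0.00006190
  W_B = Wq_B + 1/μ = 0.00006190 + 0.07874 = 0.07880

Since W_B = 0.07880 < W_A = 0.09346, Option B (multiple servers) has the shorter time in system.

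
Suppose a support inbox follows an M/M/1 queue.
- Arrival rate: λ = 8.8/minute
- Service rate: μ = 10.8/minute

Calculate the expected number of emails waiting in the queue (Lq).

ρ = λ/μ = 8.8/10.8 = 0.8148
For M/M/1: Lq = λ²/(μ(μ-λ))
Lq = 77.44/(10.8 × 2.00)
Lq = 3.5852 emails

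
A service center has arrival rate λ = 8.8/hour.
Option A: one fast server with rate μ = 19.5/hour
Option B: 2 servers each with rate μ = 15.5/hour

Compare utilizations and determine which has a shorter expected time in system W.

Option A: single server μ = 19.5 (M/M/1)
  ρ_A = 8.8/19.5 = 0.4513
  W_A = 1/(μ-λ) = 1/(19.5-8.8) = 1/10.70 = 0.09346

Option B: 2 servers μ = 15.5 (M/M/2)
  ρ_B = λ/(cμ) = 8.8/(2×15.5) = 0.2839
  Offered load a = λ/μ = cρ = 8.8/15.5 = 0.5677
  P₀ = [ Σₙ₌₀^1 aⁿ/n! + a^2/(2!(1-ρ)) ]⁻¹
  Σ = a^0/0! + a^1/1! = 1.0000 + 0.5677 = 1.5677
  a^2/(2!(1-ρ)) = 0.322331/(2 × 0.716129) = 0.2251
  P₀ = 1/(1.5677 + 0.2251) = 0.5578
  Lq = P₀·a^2·ρ / (2!(1-ρ)²) = 0.55779 × 0.32233 × 0.28387 / (2 × 0.51284) = 0.04976
  Wq_B = Lq/λ = 0.04976/8.8 = 0.005655
  W_B = Wq_B + 1/μ = 0.005655 + 0.06452 = 0.07017

Since W_B = 0.07017 < W_A = 0.09346, Option B (multiple servers) has the shorter time in system.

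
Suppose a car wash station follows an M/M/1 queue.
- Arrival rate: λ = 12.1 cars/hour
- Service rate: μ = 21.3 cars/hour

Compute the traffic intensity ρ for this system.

Server utilization: ρ = λ/μ
ρ = 12.1/21.3 = 0.5681
The server is busy 56.81% of the time.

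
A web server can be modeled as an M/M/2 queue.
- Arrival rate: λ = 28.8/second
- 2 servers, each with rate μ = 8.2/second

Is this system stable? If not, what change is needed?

Stability requires ρ = λ/(cμ) < 1
ρ = 28.8/(2 × 8.2) = 28.8/16.40 = 1.7561
Since 1.7561 ≥ 1, the system is UNSTABLE.
Need c > λ/μ = 28.8/8.2 = 3.51.
Minimum servers needed: c = 4.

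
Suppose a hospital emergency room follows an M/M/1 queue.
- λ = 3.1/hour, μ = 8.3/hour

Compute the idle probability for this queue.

ρ = λ/μ = 3.1/8.3 = 0.3735
P(0) = 1 - ρ = 1 - 0.3735 = 0.6265
The server is idle 62.65% of the time.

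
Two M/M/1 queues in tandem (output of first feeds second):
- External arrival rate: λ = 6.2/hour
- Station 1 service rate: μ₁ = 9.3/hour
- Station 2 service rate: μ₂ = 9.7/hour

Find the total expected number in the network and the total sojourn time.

By Jackson's theorem, each station behaves as independent M/M/1.
Station 1: ρ₁ = 6.2/9.3 = 0.6667, L₁ = ρ₁/(1-ρ₁) = λ/(μ₁-λ) = 6.2/3.10 = 2.0000
Station 2: ρ₂ = 6.2/9.7 = 0.6392, L₂ = ρ₂/(1-ρ₂) = λ/(μ₂-λ) = 6.2/3.50 = 1.7714
Total: L = L₁ + L₂ = 2.0000 + 1.7714 = 3.7714
W = L/λ = 3.7714/6.2 = 0.6083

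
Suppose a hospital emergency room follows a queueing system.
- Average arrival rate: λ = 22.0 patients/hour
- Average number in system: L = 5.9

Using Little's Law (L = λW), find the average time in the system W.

Little's Law: L = λW, so W = L/λ
W = 5.9/22.0 = 0.2682 hours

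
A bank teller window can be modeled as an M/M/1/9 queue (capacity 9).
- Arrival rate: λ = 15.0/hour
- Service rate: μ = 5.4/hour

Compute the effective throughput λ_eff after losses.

ρ = λ/μ = 15.0/5.4 = 2.7778
P₀ = (1-ρ)/(1-ρ^(K+1)) = (1-2.7778)/(1-2.7778^10) = -1.7778/-27352.3004 = 0.00006500
P_K = P₀×ρ^K = 0.000064996 × 2.7778^9 = 0.000064996 × 9847.1094 = 0.6400
λ_eff = λ(1-P_K) = 15.0 × (1 - 0.6400234) = 15.0 × 0.3599766 = 5.3996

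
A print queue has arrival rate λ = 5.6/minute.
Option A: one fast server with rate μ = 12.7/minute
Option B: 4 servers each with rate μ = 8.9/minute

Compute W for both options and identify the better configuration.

Option A: single server μ = 12.7 (M/M/1)
  ρ_A = 5.6/12.7 = 0.4409
  W_A = 1/(μ-λ) = 1/(12.7-5.6) = 1/7.10 = 0.1408

Option B: 4 servers μ = 8.9 (M/M/4)
  ρ_B = λ/(cμ) = 5.6/(4×8.9) = 0.1573
  Offered load a = λ/μ = cρ = 5.6/8.9 = 0.6292
  P₀ = [ Σₙ₌₀^3 aⁿ/n! + a^4/(4!(1-ρ)) ]⁻¹
  Σ = a^0/0! + a^1/1! + a^2/2! + a^3/3! = 1.0000 + 0.6292 + 0.1980 + 0.04152 = 1.8687
  a^4/(4!(1-ρ)) = 0.15674/(24 × 0.84270) = 0.007750
  P₀ = 1/(1.8687 + 0.007750) = 0.5329
  Lq = P₀·a^4·ρ / (4!(1-ρ)²) = 0.532925 × 0.156744 × 0.157303 / (24 × 0.710138) = 0.0007710
  Wq_B = Lq/λ = 0.0007710/5.6 = 0.0001377
  W_B = Wq_B + 1/μ = 0.0001377 + 0.1124 = 0.1125

Since W_B = 0.1125 < W_A = 0.1408, Option B (multiple servers) has the shorter time in system.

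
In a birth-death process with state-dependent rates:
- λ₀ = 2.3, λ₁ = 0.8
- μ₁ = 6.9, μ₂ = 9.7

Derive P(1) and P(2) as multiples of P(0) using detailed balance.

Balance equations:
State 0: λ₀P₀ = μ₁P₁ → P₁ = (λ₀/μ₁)P₀ = (2.3/6.9)P₀ = 0.3333P₀
State 1: P₂ = (λ₀λ₁)/(μ₁μ₂)P₀ = (2.3×0.8)/(6.9×9.7)P₀ = 0.02749P₀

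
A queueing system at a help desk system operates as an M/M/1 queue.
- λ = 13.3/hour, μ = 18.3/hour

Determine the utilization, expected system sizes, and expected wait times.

Step 1: ρ = λ/μ = 13.3/18.3 = 0.7268
Step 2: L = λ/(μ-λ) = 13.3/5.00 = 2.6600
Step 3: Lq = λ²/(μ(μ-λ)) = 176.89/(18.3×5.00) = 1.9332
Step 4: W = 1/(μ-λ) = 1/5.00 = 0.2000
Step 5: Wq = λ/(μ(μ-λ)) = 13.3/(18.3×5.00) = 0.1454
Step 6: P(0) = 1-ρ = 0.2732
Verify: L = λW = 13.3×0.2000 = 2.6600 ✔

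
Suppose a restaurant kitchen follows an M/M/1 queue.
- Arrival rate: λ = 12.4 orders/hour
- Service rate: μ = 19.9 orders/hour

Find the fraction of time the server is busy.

Server utilization: ρ = λ/μ
ρ = 12.4/19.9 = 0.6231
The server is busy 62.31% of the time.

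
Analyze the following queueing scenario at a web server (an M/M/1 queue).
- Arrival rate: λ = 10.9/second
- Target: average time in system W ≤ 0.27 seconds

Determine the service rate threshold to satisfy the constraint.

For M/M/1: W = 1/(μ-λ)
Need W ≤ 0.27, so 1/(μ-λ) ≤ 0.27
μ - λ ≥ 1/0.27 = 3.7037
μ ≥ 10.9 + 3.7037 = 14.6037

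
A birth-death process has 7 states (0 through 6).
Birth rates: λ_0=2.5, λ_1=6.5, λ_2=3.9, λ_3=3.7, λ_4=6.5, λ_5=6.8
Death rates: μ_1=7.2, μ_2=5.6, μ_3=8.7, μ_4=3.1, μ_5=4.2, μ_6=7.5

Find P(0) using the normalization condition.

Ratios P(n)/P(0) = (λ₀···λₙ₋₁)/(μ₁···μₙ):
P(1)/P(0) = (2.5)/(7.2) = 0.34722
P(2)/P(0) = (2.5×6.5)/(7.2×5.6) = 0.40303
P(3)/P(0) = (2.5×6.5×3.9)/(7.2×5.6×8.7) = 0.18067
P(4)/P(0) = (2.5×6.5×3.9×3.7)/(7.2×5.6×8.7×3.1) = 0.21563
P(5)/P(0) = (2.5×6.5×3.9×3.7×6.5)/(7.2×5.6×8.7×3.1×4.2) = 0.33372
P(6)/P(0) = (2.5×6.5×3.9×3.7×6.5×6.8)/(7.2×5.6×8.7×3.1×4.2×7.5) = 0.30257

Normalization: ∑ P(n) = 1
P(0) × (1.0000 + 0.34722 + 0.40303 + 0.18067 + 0.21563 + 0.33372 + 0.30257) = 1
P(0) × 2.78284 = 1
P(0) = 1/2.78284 = 0.3593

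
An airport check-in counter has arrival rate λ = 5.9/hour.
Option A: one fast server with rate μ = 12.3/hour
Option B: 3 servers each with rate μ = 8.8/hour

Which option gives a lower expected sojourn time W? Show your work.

Option A: single server μ = 12.3 (M/M/1)
  ρ_A = 5.9/12.3 = 0.4797
  W_A = 1/(μ-λ) = 1/(12.3-5.9) = 1/6.40 = 0.1562

Option B: 3 servers μ = 8.8 (M/M/3)
  ρ_B = λ/(cμ) = 5.9/(3×8.8) = 0.2235
  Offered load a = λ/μ = cρ = 5.9/8.8 = 0.6705
  P₀ = [ Σₙ₌₀^2 aⁿ/n! + a^3/(3!(1-ρ)) ]⁻¹
  Σ = a^0/0! + a^1/1! + a^2/2! = 1.0000 + 0.67045 + 0.22475 = 1.8952
  a^3/(3!(1-ρ)) = 0.3014/(6 × 0.7765) = 0.06469
  P₀ = 1/(1.8952 + 0.06469) = 0.5102
  Lq = P₀·a^3·ρ / (3!(1-ρ)²) = 0.5102 × 0.3014 × 0.2235 / (6 × 0.6030) = 0.009499
  Wq_B = Lq/λ = 0.009499/5.9 = 0.001610
  W_B = Wq_B + 1/μ = 0.001610 + 0.1136 = 0.1152

Since W_B = 0.1152 < W_A = 0.1562, Option B (multiple servers) has the shorter time in system.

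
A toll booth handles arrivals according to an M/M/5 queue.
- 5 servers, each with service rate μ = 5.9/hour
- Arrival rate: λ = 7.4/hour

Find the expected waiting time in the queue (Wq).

Traffic intensity: ρ = λ/(cμ) = 7.4/(5×5.9) = 0.2508
Since ρ = 0.2508 < 1, system is stable.
Offered load a = λ/μ = cρ = 7.4/5.9 = 1.2542
P₀ = [ Σₙ₌₀^4 aⁿ/n! + a^5/(5!(1-ρ)) ]⁻¹
Σ = a^0/0! + a^1/1! + a^2/2! + a^3/3! + a^4/4! = 1.0000 + 1.2542 + 0.7866 + 0.3288 + 0.1031 = 3.4727
a^5/(5!(1-ρ)) = 3.1038/(120 × 0.74915) = 0.03453
P₀ = 1/(3.4727 + 0.03453) = 0.2851
Lq = P₀·a^5·ρ / (5!(1-ρ)²) = 0.28512 × 3.1038 × 0.25085 / (120 × 0.56123) = 0.003296
Wq = Lq/λ = 0.003296/7.4 = 0.0004454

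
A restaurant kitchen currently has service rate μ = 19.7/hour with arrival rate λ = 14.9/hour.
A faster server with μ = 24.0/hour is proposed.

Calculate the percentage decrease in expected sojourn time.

System 1: ρ₁ = 14.9/19.7 = 0.7563, W₁ = 1/(19.7-14.9) = 0.20833
System 2: ρ₂ = 14.9/24.0 = 0.6208, W₂ = 1/(24.0-14.9) = 0.10989
Improvement: (W₁-W₂)/W₁ = (0.20833-0.10989)/0.20833 = 47.25%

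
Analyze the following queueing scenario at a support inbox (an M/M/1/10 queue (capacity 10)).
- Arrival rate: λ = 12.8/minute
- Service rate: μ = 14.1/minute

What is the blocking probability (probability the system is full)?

ρ = λ/μ = 12.8/14.1 = 0.9078
P₀ = (1-ρ)/(1-ρ^(K+1)) = (1-0.9078)/(1-0.9078^11) = 0.09220/0.6549 = 0.1408
P_K = P₀×ρ^K = 0.14078 × 0.9078^10 = 0.14078 × 0.38010 = 0.05351
Blocking probability = 5.35%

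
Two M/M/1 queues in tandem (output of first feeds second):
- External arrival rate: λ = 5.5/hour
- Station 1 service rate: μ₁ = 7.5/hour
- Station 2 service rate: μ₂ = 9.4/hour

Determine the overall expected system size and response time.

By Jackson's theorem, each station behaves as independent M/M/1.
Station 1: ρ₁ = 5.5/7.5 = 0.7333, L₁ = ρ₁/(1-ρ₁) = λ/(μ₁-λ) = 5.5/2.00 = 2.7500
Station 2: ρ₂ = 5.5/9.4 = 0.5851, L₂ = ρ₂/(1-ρ₂) = λ/(μ₂-λ) = 5.5/3.90 = 1.4103
Total: L = L₁ + L₂ = 2.7500 + 1.4103 = 4.1603
W = L/λ = 4.1603/5.5 = 0.7564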